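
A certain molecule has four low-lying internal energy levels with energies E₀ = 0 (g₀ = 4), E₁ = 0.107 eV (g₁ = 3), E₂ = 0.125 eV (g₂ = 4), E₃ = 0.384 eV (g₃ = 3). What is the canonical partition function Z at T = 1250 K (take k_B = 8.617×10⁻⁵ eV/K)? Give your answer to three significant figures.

k_BT = 8.617×10⁻⁵ × 1250 K = 0.10771 eV.
Eᵢ/kT = 0, 0.99341, 1.1605, 3.5651.
Z = Σ gᵢe^(−Eᵢ/kT) = 4·e^(−0) + 3·e^(−0.99341) + 4·e^(−1.1605) + 3·e^(−3.5651) = 4.0000 + 1.1109 + 1.2533 + 0.084882 = 6.4491.

Z = 6.45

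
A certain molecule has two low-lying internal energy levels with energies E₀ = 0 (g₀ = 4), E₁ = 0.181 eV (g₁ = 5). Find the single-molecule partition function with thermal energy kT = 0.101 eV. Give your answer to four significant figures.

Eᵢ/kT = 0, 1.79208.
Z = Σ gᵢe^(−Eᵢ/kT) = 4·e^(−0) + 5·e^(−1.79208) = 4.00000 + 0.833066 = 4.83307.

Z = 4.833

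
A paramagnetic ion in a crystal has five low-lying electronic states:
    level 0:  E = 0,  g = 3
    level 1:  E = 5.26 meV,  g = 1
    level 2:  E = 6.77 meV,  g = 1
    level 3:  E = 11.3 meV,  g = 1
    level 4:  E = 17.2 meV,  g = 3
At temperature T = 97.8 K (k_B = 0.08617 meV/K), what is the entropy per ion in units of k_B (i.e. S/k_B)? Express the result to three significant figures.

1.93

k_BT = 0.08617 × 97.8 K = 8.4274 meV.
Eᵢ/kT = 0, 0.62415, 0.80333, 1.3409, 2.0410.
Z = Σ gᵢe^(−Eᵢ/kT) = 3·e^(−0) + 1·e^(−0.62415) + 1·e^(−0.80333) + 1·e^(−1.3409) + 3·e^(−2.0410) = 3.0000 + 0.53572 + 0.44784 + 0.26161 + 0.38970 = 4.6349.
⟨E⟩ = Σ EᵢPᵢ = 3.3461 meV.
S/k_B = ln Z + ⟨E⟩/kT = ln(4.6349) + 3.3461/8.4274 = 1.5336 + 0.39705 = 1.93.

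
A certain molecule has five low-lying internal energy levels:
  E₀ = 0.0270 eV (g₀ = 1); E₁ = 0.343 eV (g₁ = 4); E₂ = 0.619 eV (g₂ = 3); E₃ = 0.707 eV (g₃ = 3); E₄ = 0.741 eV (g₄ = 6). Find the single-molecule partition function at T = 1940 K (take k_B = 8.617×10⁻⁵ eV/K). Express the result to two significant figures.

Z = 1.6

k_BT = 8.617×10⁻⁵ × 1940 K = 0.1672 eV.
Eᵢ/kT = 0.1615, 2.051, 3.702, 4.228, 4.432.
Z = Σ gᵢe^(−Eᵢ/kT) = 1·e^(−0.1615) + 4·e^(−2.051) + 3·e^(−3.702) + 3·e^(−4.228) + 6·e^(−4.432) = 0.8509 + 0.5144 + 0.07402 + 0.04374 + 0.07134 = 1.554.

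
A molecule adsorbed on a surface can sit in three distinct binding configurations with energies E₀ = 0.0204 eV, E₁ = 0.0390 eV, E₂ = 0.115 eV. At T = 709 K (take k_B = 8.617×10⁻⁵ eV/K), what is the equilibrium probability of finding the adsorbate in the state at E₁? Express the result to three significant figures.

k_BT = 8.617×10⁻⁵ × 709 K = 0.061095 eV.
Eᵢ/kT = 0.33391, 0.63835, 1.8823.
Z = Σ e^(−Eᵢ/kT) = e^(−0.33391) + e^(−0.63835) + e^(−1.8823) = 0.71612 + 0.52816 + 0.15224 = 1.3965.
P₁ = e^(−E₁/kT) / Z = 0.52816/1.3965 = 0.378.

0.378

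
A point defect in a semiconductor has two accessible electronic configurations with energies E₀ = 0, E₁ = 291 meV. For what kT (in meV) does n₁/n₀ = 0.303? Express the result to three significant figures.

244 meV

n₁/n₀ = exp[−(E₁−E₀)/kT] = 0.303.
⇒ (E₁−E₀)/kT = ln(1/0.303) = ln(3.3003) = 1.1940.
kT = 291 meV / 1.1940 = 244 meV.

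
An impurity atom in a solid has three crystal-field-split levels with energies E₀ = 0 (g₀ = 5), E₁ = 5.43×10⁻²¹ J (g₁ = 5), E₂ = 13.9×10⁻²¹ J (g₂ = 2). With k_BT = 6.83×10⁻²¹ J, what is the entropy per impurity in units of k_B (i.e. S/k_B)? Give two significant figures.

Eᵢ/kT = 0, 0.7950, 2.035.
Z = Σ gᵢe^(−Eᵢ/kT) = 5·e^(−0) + 5·e^(−0.7950) + 2·e^(−2.035) = 5.000 + 2.258 + 0.2614 = 7.519.
⟨E⟩ = Σ EᵢPᵢ = 2.114 ×10⁻²¹ J.
S/k_B = ln Z + ⟨E⟩/kT = ln(7.519) + 2.114/6.83 = 2.017 + 0.3095 = 2.3.

2.3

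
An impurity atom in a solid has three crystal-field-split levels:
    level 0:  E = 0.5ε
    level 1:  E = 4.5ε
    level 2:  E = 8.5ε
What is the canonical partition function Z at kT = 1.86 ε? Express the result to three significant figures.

Z = 0.864

Eᵢ/kT = 0.26882, 2.4194, 4.5699.
Z = Σ e^(−Eᵢ/kT) = e^(−0.26882) + e^(−2.4194) + e^(−4.5699) = 0.76428 + 0.088975 + 0.010359 = 0.86361.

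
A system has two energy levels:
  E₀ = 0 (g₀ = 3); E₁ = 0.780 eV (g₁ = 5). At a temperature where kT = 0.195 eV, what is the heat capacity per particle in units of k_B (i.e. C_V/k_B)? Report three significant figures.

Eᵢ/kT = 0, 4.0000.
Z = Σ gᵢe^(−Eᵢ/kT) = 3·e^(−0) + 5·e^(−4.0000) = 3.0000 + 0.091578 = 3.0916.
⟨E⟩ = 0.023105 eV, ⟨E²⟩ = 0.018022 eV².
C_V/k_B = (⟨E²⟩ − ⟨E⟩²)/(kT)² = (0.018022 − 0.00053384)/0.038025 = 0.460.

0.460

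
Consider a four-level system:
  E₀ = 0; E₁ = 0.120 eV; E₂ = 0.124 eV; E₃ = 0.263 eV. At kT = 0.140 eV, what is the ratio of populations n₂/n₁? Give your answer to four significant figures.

n₂/n₁ = exp[−(E₂−E₁)/kT] = exp(−(0.004 eV)/(0.140 eV)) = exp(-0.0285714) = 0.9718.

0.9718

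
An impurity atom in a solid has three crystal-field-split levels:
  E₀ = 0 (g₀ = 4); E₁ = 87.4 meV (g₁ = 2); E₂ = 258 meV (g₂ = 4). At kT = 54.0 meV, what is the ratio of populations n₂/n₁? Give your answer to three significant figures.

0.0849

n₂/n₁ = (g₂/g₁) exp[−(E₂−E₁)/kT] = (4/2) × exp(−(170.6 meV)/(54.0 meV)) = (4/2) × exp(-3.1593) = 0.0849.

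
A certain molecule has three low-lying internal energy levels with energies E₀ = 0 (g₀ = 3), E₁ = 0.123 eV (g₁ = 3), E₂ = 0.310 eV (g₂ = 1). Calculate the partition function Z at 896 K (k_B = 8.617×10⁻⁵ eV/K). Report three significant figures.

Z = 3.63

k_BT = 8.617×10⁻⁵ × 896 K = 0.077208 eV.
Eᵢ/kT = 0, 1.5931, 4.0151.
Z = Σ gᵢe^(−Eᵢ/kT) = 3·e^(−0) + 3·e^(−1.5931) + 1·e^(−4.0151) = 3.0000 + 0.60988 + 0.018041 = 3.6279.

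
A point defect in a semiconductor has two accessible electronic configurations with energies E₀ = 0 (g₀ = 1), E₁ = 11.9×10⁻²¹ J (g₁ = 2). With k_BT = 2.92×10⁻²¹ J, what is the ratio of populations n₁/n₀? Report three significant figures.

n₁/n₀ = (g₁/g₀) exp[−(E₁−E₀)/kT] = (2/1) × exp(−(11.9 ×10⁻²¹ J)/(2.92 ×10⁻²¹ J)) = (2/1) × exp(-4.0753) = 0.0340.

0.0340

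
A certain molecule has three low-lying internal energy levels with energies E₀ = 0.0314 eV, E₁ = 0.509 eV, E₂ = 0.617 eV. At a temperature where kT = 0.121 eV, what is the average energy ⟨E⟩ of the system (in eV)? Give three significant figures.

Eᵢ/kT = 0.25950, 4.2066, 5.0992.
Z = Σ e^(−Eᵢ/kT) = e^(−0.25950) + e^(−4.2066) + e^(−5.0992) = 0.77144 + 0.014897 + 0.0061016 = 0.79244.
⟨E⟩ = Σ Eᵢ e^(−Eᵢ/kT) / Z = (0.0314·0.77144 + 0.509·0.014897 + 0.617·0.0061016) / 0.79244 = 0.0449 eV.

0.0449 eV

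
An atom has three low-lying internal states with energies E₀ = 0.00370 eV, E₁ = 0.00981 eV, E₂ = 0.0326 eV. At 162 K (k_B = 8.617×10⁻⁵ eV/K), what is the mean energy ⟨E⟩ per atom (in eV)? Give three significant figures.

k_BT = 8.617×10⁻⁵ × 162 K = 0.013960 eV.
Eᵢ/kT = 0.26504, 0.70272, 2.3352.
Z = Σ e^(−Eᵢ/kT) = e^(−0.26504) + e^(−0.70272) + e^(−2.3352) = 0.76718 + 0.49524 + 0.096791 = 1.3592.
⟨E⟩ = Σ Eᵢ e^(−Eᵢ/kT) / Z = (0.00370·0.76718 + 0.00981·0.49524 + 0.0326·0.096791) / 1.3592 = 0.00798 eV.

0.00798 eV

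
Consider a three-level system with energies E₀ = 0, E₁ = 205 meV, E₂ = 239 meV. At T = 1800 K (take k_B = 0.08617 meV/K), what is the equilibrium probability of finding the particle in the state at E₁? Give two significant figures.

k_BT = 0.08617 × 1800 K = 155.1 meV.
Eᵢ/kT = 0, 1.322, 1.541.
Z = Σ e^(−Eᵢ/kT) = e^(−0) + e^(−1.322) + e^(−1.541) = 1.000 + 0.2666 + 0.2142 = 1.481.
P₁ = e^(−E₁/kT) / Z = 0.2666/1.481 = 0.18.

0.18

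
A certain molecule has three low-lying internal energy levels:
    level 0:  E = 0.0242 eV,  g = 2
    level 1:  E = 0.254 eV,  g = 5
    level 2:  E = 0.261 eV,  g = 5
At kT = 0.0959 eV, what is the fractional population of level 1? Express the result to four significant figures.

Eᵢ/kT = 0.252346, 2.64859, 2.72158.
Z = Σ gᵢe^(−Eᵢ/kT) = 2·e^(−0.252346) + 5·e^(−2.64859) + 5·e^(−2.72158) = 1.55395 + 0.353755 + 0.328854 = 2.23656.
P₁ = g₁ e^(−E₁/kT) / Z = 0.353755/2.23656 = 0.1582.

0.1582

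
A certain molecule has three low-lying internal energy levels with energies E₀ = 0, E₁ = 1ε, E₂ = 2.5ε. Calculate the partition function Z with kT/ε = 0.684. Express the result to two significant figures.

Eᵢ/kT = 0, 1.462, 3.655.
Z = Σ e^(−Eᵢ/kT) = e^(−0) + e^(−1.462) + e^(−3.655) = 1.000 + 0.2318 + 0.02586 = 1.258.

Z = 1.3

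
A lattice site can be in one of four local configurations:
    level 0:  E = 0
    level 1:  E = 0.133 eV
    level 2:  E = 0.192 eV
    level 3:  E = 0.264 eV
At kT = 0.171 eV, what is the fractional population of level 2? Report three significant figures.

0.163

Eᵢ/kT = 0, 0.77778, 1.1228, 1.5439.
Z = Σ e^(−Eᵢ/kT) = e^(−0) + e^(−0.77778) + e^(−1.1228) + e^(−1.5439) = 1.0000 + 0.45942 + 0.32537 + 0.21355 = 1.9983.
P₂ = e^(−E₂/kT) / Z = 0.32537/1.9983 = 0.163.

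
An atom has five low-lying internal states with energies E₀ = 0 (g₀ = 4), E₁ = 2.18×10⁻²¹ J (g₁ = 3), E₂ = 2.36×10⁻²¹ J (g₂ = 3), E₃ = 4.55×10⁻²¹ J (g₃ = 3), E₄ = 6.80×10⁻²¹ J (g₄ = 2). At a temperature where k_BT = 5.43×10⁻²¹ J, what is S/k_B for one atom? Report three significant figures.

Eᵢ/kT = 0, 0.40147, 0.43462, 0.83794, 1.2523.
Z = Σ gᵢe^(−Eᵢ/kT) = 4·e^(−0) + 3·e^(−0.40147) + 3·e^(−0.43462) + 3·e^(−0.83794) + 2·e^(−1.2523) = 4.0000 + 2.0080 + 1.9425 + 1.2978 + 0.57169 = 9.8200.
⟨E⟩ = Σ EᵢPᵢ = 1.9098 ×10⁻²¹ J.
S/k_B = ln Z + ⟨E⟩/kT = ln(9.8200) + 1.9098/5.43 = 2.2844 + 0.35171 = 2.64.

2.64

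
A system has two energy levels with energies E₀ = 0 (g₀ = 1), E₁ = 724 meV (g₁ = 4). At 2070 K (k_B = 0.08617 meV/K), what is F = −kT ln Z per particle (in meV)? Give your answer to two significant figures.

-12 meV

k_BT = 0.08617 × 2070 K = 178.4 meV.
Eᵢ/kT = 0, 4.058.
Z = Σ gᵢe^(−Eᵢ/kT) = 1·e^(−0) + 4·e^(−4.058) = 1.000 + 0.06913 = 1.069.
F = −kT ln Z = −178.4 × ln(1.069) = −178.4 × 0.06672 = -12 meV.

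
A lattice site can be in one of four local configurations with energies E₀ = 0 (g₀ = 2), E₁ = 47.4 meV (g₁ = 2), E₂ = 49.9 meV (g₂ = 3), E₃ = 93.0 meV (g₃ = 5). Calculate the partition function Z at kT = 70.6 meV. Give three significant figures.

Z = 5.84

Eᵢ/kT = 0, 0.67139, 0.70680, 1.3173.
Z = Σ gᵢe^(−Eᵢ/kT) = 2·e^(−0) + 2·e^(−0.67139) + 3·e^(−0.70680) + 5·e^(−1.3173) = 2.0000 + 1.0220 + 1.4797 + 1.3393 = 5.8410.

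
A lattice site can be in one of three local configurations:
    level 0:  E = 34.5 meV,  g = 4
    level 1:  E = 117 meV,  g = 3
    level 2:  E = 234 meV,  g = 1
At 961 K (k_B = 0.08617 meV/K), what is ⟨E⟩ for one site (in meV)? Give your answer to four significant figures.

k_BT = 0.08617 × 961 K = 82.8094 meV.
Eᵢ/kT = 0.416619, 1.41288, 2.82577.
Z = Σ gᵢe^(−Eᵢ/kT) = 4·e^(−0.416619) + 3·e^(−1.41288) + 1·e^(−2.82577) = 2.63709 + 0.730323 + 0.0592630 = 3.42668.
⟨E⟩ = Σ Eᵢ gᵢe^(−Eᵢ/kT) / Z = (34.5·2.63709 + 117·0.730323 + 234·0.0592630) / 3.42668 = 55.53 meV.

55.53 meV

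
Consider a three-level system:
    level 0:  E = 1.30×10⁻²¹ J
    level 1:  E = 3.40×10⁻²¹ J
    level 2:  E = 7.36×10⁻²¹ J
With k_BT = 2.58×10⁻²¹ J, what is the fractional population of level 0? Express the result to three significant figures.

Eᵢ/kT = 0.50388, 1.3178, 2.8527.
Z = Σ e^(−Eᵢ/kT) = e^(−0.50388) + e^(−1.3178) + e^(−2.8527) = 0.60418 + 0.26772 + 0.057688 = 0.92959.
P₀ = e^(−E₀/kT) / Z = 0.60418/0.92959 = 0.650.

0.650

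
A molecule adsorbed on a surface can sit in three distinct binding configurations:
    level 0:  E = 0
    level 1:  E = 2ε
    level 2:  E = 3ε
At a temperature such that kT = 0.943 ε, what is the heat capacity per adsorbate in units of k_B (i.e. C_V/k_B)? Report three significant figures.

0.716

Eᵢ/kT = 0, 2.1209, 3.1813.
Z = Σ e^(−Eᵢ/kT) = e^(−0) + e^(−2.1209) + e^(−3.1813) = 1.0000 + 0.11992 + 0.041532 = 1.1615.
⟨E⟩ = 0.31376 ε, ⟨E²⟩ = 0.73480 ε².
C_V/k_B = (⟨E²⟩ − ⟨E⟩²)/(kT)² = (0.73480 − 0.098445)/0.88925 = 0.716.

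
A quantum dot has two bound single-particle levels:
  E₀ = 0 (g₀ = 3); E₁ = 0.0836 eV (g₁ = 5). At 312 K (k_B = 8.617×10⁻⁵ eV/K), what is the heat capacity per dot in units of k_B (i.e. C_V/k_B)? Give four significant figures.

k_BT = 8.617×10⁻⁵ × 312 K = 0.0268850 eV.
Eᵢ/kT = 0, 3.10954.
Z = Σ gᵢe^(−Eᵢ/kT) = 3·e^(−0) + 5·e^(−3.10954) = 3.00000 + 0.223107 = 3.22311.
⟨E⟩ = 0.00578688 eV, ⟨E²⟩ = 0.000483783 eV².
C_V/k_B = (⟨E²⟩ − ⟨E⟩²)/(kT)² = (0.000483783 − 0.0000334880)/0.000722803 = 0.6230.

0.6230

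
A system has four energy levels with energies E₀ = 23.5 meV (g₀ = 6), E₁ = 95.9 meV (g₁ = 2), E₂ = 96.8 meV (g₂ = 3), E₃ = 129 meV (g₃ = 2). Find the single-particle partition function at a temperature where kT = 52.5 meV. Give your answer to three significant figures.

Z = 4.80

Eᵢ/kT = 0.44762, 1.8267, 1.8438, 2.4571.
Z = Σ gᵢe^(−Eᵢ/kT) = 6·e^(−0.44762) + 2·e^(−1.8267) + 3·e^(−1.8438) + 2·e^(−2.4571) = 3.8349 + 0.32189 + 0.47465 + 0.17137 = 4.8028.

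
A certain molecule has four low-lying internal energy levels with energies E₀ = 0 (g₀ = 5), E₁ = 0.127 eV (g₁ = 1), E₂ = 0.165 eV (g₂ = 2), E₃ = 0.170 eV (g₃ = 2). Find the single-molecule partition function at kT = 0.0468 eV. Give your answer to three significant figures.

Eᵢ/kT = 0, 2.7137, 3.5256, 3.6325.
Z = Σ gᵢe^(−Eᵢ/kT) = 5·e^(−0) + 1·e^(−2.7137) + 2·e^(−3.5256) + 2·e^(−3.6325) = 5.0000 + 0.066291 + 0.058868 + 0.052900 = 5.1781.

Z = 5.18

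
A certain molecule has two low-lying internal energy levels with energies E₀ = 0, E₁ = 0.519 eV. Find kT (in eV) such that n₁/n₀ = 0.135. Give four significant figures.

n₁/n₀ = exp[−(E₁−E₀)/kT] = 0.135.
⇒ (E₁−E₀)/kT = ln(1/0.135) = ln(7.40741) = 2.00248.
kT = 0.519 eV / 2.00248 = 0.2592 eV.

0.2592 eV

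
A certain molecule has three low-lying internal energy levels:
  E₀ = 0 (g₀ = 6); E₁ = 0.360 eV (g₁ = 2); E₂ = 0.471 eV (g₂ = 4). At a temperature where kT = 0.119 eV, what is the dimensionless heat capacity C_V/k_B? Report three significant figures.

0.328

Eᵢ/kT = 0, 3.0252, 3.9580.
Z = Σ gᵢe^(−Eᵢ/kT) = 6·e^(−0) + 2·e^(−3.0252) + 4·e^(−3.9580) = 6.0000 + 0.097096 + 0.076405 = 6.1735.
⟨E⟩ = 0.011491 eV, ⟨E²⟩ = 0.0047839 eV².
C_V/k_B = (⟨E²⟩ − ⟨E⟩²)/(kT)² = (0.0047839 − 0.00013204)/0.014161 = 0.328.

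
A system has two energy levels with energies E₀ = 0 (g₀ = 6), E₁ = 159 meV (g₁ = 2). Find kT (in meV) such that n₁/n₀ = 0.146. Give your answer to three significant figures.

193 meV

n₁/n₀ = (g₁/g₀) exp[−(E₁−E₀)/kT] = 0.146.
⇒ (E₁−E₀)/kT = ln((2/6)/0.146) = ln(2.2831) = 0.82553.
kT = 159 meV / 0.82553 = 193 meV.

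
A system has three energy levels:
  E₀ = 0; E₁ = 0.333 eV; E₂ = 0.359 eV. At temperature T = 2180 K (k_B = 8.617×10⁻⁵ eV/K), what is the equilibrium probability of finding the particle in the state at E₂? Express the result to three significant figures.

k_BT = 8.617×10⁻⁵ × 2180 K = 0.18785 eV.
Eᵢ/kT = 0, 1.7727, 1.9111.
Z = Σ e^(−Eᵢ/kT) = e^(−0) + e^(−1.7727) + e^(−1.9111) = 1.0000 + 0.16987 + 0.14792 = 1.3178.
P₂ = e^(−E₂/kT) / Z = 0.14792/1.3178 = 0.112.

0.112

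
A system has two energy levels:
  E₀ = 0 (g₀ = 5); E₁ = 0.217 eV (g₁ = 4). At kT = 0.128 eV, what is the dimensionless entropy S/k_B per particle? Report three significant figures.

1.96

Eᵢ/kT = 0, 1.6953.
Z = Σ gᵢe^(−Eᵢ/kT) = 5·e^(−0) + 4·e^(−1.6953) = 5.0000 + 0.73418 = 5.7342.
⟨E⟩ = Σ EᵢPᵢ = 0.027784 eV.
S/k_B = ln Z + ⟨E⟩/kT = ln(5.7342) + 0.027784/0.128 = 1.7464 + 0.21706 = 1.96.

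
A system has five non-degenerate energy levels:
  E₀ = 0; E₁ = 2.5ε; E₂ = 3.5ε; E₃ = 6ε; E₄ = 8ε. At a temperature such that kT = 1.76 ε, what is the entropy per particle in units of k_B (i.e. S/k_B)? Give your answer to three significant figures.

0.898

Eᵢ/kT = 0, 1.4205, 1.9886, 3.4091, 4.5455.
Z = Σ e^(−Eᵢ/kT) = e^(−0) + e^(−1.4205) + e^(−1.9886) + e^(−3.4091) + e^(−4.5455) = 1.0000 + 0.24159 + 0.13689 + 0.033071 + 0.010615 = 1.4222.
⟨E⟩ = Σ EᵢPᵢ = 0.96079 ε.
S/k_B = ln Z + ⟨E⟩/kT = ln(1.4222) + 0.96079/1.76 = 0.35220 + 0.54590 = 0.898.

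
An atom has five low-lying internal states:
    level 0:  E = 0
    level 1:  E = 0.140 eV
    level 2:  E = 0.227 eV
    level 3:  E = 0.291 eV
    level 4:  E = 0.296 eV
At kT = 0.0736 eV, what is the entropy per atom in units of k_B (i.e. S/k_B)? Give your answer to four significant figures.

Eᵢ/kT = 0, 1.90217, 3.08424, 3.95380, 4.02174.
Z = Σ e^(−Eᵢ/kT) = e^(−0) + e^(−1.90217) + e^(−3.08424) + e^(−3.95380) + e^(−4.02174) = 1.00000 + 0.149244 + 0.0457648 + 0.0191817 + 0.0179218 = 1.23211.
⟨E⟩ = Σ EᵢPᵢ = 0.0342254 eV.
S/k_B = ln Z + ⟨E⟩/kT = ln(1.23211) + 0.0342254/0.0736 = 0.208728 + 0.465019 = 0.6737.

0.6737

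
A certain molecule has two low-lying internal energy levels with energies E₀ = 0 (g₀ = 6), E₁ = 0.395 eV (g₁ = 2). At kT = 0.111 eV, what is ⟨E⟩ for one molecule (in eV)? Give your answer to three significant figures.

0.00371 eV

Eᵢ/kT = 0, 3.5586.
Z = Σ gᵢe^(−Eᵢ/kT) = 6·e^(−0) + 2·e^(−3.5586) = 6.0000 + 0.056957 = 6.0570.
⟨E⟩ = Σ Eᵢ gᵢe^(−Eᵢ/kT) / Z = (0·6.0000 + 0.395·0.056957) / 6.0570 = 0.00371 eV.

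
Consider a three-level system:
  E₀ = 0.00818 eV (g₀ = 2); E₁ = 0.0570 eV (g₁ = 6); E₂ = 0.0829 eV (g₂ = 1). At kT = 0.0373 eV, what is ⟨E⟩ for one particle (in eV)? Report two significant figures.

Eᵢ/kT = 0.2193, 1.528, 2.223.
Z = Σ gᵢe^(−Eᵢ/kT) = 2·e^(−0.2193) + 6·e^(−1.528) + 1·e^(−2.223) = 1.606 + 1.302 + 0.1083 = 3.016.
⟨E⟩ = Σ Eᵢ gᵢe^(−Eᵢ/kT) / Z = (0.00818·1.606 + 0.0570·1.302 + 0.0829·0.1083) / 3.016 = 0.032 eV.

0.032 eV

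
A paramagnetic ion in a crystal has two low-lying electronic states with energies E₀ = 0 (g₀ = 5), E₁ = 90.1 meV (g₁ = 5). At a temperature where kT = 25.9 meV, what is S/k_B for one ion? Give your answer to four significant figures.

Eᵢ/kT = 0, 3.47876.
Z = Σ gᵢe^(−Eᵢ/kT) = 5·e^(−0) + 5·e^(−3.47876) = 5.00000 + 0.154228 = 5.15423.
⟨E⟩ = Σ EᵢPᵢ = 2.69603 meV.
S/k_B = ln Z + ⟨E⟩/kT = ln(5.15423) + 2.69603/25.9 = 1.63982 + 0.104094 = 1.744.

1.744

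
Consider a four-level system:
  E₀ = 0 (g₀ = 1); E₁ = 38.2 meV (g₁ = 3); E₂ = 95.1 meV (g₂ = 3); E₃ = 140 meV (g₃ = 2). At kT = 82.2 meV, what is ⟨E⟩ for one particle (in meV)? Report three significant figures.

50.7 meV

Eᵢ/kT = 0, 0.46472, 1.1569, 1.7032.
Z = Σ gᵢe^(−Eᵢ/kT) = 1·e^(−0) + 3·e^(−0.46472) + 3·e^(−1.1569) + 2·e^(−1.7032) = 1.0000 + 1.8849 + 0.94338 + 0.36420 = 4.1925.
⟨E⟩ = Σ Eᵢ gᵢe^(−Eᵢ/kT) / Z = (0·1.0000 + 38.2·1.8849 + 95.1·0.94338 + 140·0.36420) / 4.1925 = 50.7 meV.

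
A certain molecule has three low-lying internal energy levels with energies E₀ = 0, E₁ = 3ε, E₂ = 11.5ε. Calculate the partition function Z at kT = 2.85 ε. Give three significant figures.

Eᵢ/kT = 0, 1.0526, 4.0351.
Z = Σ e^(−Eᵢ/kT) = e^(−0) + e^(−1.0526) + e^(−4.0351) = 1.0000 + 0.34903 + 0.017684 = 1.3667.

Z = 1.37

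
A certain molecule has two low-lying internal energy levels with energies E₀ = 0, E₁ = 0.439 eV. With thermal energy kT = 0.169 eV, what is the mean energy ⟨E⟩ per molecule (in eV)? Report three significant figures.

0.0304 eV

Eᵢ/kT = 0, 2.5976.
Z = Σ e^(−Eᵢ/kT) = e^(−0) + e^(−2.5976) = 1.0000 + 0.074452 = 1.0745.
⟨E⟩ = Σ Eᵢ e^(−Eᵢ/kT) / Z = (0·1.0000 + 0.439·0.074452) / 1.0745 = 0.0304 eV.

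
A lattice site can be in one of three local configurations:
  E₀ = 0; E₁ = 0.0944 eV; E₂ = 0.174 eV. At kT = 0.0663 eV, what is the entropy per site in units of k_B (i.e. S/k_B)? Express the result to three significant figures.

Eᵢ/kT = 0, 1.4238, 2.6244.
Z = Σ e^(−Eᵢ/kT) = e^(−0) + e^(−1.4238) + e^(−2.6244) = 1.0000 + 0.24080 + 0.072483 = 1.3133.
⟨E⟩ = Σ EᵢPᵢ = 0.026912 eV.
S/k_B = ln Z + ⟨E⟩/kT = ln(1.3133) + 0.026912/0.0663 = 0.27254 + 0.40591 = 0.678.

0.678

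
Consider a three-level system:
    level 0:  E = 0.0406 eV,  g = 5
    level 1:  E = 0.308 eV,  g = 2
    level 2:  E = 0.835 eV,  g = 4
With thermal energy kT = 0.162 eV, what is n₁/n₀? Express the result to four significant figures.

n₁/n₀ = (g₁/g₀) exp[−(E₁−E₀)/kT] = (2/5) × exp(−(0.2674 eV)/(0.162 eV)) = (2/5) × exp(-1.65062) = 0.07677.

0.07677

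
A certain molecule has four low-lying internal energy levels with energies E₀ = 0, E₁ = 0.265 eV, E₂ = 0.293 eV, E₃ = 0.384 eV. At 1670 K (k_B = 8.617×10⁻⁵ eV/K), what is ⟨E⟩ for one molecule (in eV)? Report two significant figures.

k_BT = 8.617×10⁻⁵ × 1670 K = 0.1439 eV.
Eᵢ/kT = 0, 1.842, 2.036, 2.669.
Z = Σ e^(−Eᵢ/kT) = e^(−0) + e^(−1.842) + e^(−2.036) + e^(−2.669) = 1.000 + 0.1585 + 0.1305 + 0.06932 = 1.358.
⟨E⟩ = Σ Eᵢ e^(−Eᵢ/kT) / Z = (0·1.000 + 0.265·0.1585 + 0.293·0.1305 + 0.384·0.06932) / 1.358 = 0.079 eV.

0.079 eV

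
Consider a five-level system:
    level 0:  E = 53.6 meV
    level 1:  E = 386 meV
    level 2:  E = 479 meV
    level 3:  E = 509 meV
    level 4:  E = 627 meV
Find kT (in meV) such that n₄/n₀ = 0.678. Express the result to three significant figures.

1480 meV

n₄/n₀ = exp[−(E₄−E₀)/kT] = 0.678.
⇒ (E₄−E₀)/kT = ln(1/0.678) = ln(1.4749) = 0.38859.
kT = 573.4 meV / 0.38859 = 1480 meV.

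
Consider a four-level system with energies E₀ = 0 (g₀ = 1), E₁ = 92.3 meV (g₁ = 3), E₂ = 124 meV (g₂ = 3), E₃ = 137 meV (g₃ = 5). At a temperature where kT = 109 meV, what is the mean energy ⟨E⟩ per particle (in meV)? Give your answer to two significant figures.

Eᵢ/kT = 0, 0.8468, 1.138, 1.257.
Z = Σ gᵢe^(−Eᵢ/kT) = 1·e^(−0) + 3·e^(−0.8468) + 3·e^(−1.138) + 5·e^(−1.257) = 1.000 + 1.286 + 0.9614 + 1.423 = 4.670.
⟨E⟩ = Σ Eᵢ gᵢe^(−Eᵢ/kT) / Z = (0·1.000 + 92.3·1.286 + 124·0.9614 + 137·1.423) / 4.670 = 93 meV.

93 meV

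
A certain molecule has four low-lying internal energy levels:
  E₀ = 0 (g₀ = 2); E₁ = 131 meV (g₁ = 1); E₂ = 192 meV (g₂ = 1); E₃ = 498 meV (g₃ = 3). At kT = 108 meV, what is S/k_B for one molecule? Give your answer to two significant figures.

Eᵢ/kT = 0, 1.213, 1.778, 4.611.
Z = Σ gᵢe^(−Eᵢ/kT) = 2·e^(−0) + 1·e^(−1.213) + 1·e^(−1.778) + 3·e^(−4.611) = 2.000 + 0.2973 + 0.1690 + 0.02983 = 2.496.
⟨E⟩ = Σ EᵢPᵢ = 34.56 meV.
S/k_B = ln Z + ⟨E⟩/kT = ln(2.496) + 34.56/108 = 0.9147 + 0.3200 = 1.2.

1.2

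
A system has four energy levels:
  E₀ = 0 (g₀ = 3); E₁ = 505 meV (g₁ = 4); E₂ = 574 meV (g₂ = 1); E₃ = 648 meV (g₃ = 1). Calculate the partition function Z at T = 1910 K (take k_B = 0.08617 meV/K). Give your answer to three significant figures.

Z = 3.24

k_BT = 0.08617 × 1910 K = 164.58 meV.
Eᵢ/kT = 0, 3.0684, 3.4877, 3.9373.
Z = Σ gᵢe^(−Eᵢ/kT) = 3·e^(−0) + 4·e^(−3.0684) + 1·e^(−3.4877) + 1·e^(−3.9373) = 3.0000 + 0.18598 + 0.030571 + 0.019501 = 3.2361.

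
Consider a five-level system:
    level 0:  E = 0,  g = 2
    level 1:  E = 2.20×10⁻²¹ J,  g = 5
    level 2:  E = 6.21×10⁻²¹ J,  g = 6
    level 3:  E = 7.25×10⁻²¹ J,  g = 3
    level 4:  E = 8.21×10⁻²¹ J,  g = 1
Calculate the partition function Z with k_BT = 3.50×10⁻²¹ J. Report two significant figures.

Eᵢ/kT = 0, 0.6286, 1.774, 2.071, 2.346.
Z = Σ gᵢe^(−Eᵢ/kT) = 2·e^(−0) + 5·e^(−0.6286) + 6·e^(−1.774) + 3·e^(−2.071) + 1·e^(−2.346) = 2.000 + 2.667 + 1.018 + 0.3782 + 0.09575 = 6.159.

Z = 6.2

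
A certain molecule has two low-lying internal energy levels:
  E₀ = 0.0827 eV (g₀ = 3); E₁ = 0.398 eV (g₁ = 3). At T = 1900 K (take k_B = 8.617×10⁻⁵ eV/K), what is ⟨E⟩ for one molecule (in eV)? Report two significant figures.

k_BT = 8.617×10⁻⁵ × 1900 K = 0.1637 eV.
Eᵢ/kT = 0.5052, 2.431.
Z = Σ gᵢe^(−Eᵢ/kT) = 3·e^(−0.5052) + 3·e^(−2.431) = 1.810 + 0.2638 = 2.074.
⟨E⟩ = Σ Eᵢ gᵢe^(−Eᵢ/kT) / Z = (0.0827·1.810 + 0.398·0.2638) / 2.074 = 0.12 eV.

0.12 eV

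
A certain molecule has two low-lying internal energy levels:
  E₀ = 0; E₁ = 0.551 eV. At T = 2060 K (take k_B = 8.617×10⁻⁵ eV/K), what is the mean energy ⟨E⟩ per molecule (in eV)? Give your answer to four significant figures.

0.02366 eV

k_BT = 8.617×10⁻⁵ × 2060 K = 0.177510 eV.
Eᵢ/kT = 0, 3.10405.
Z = Σ e^(−Eᵢ/kT) = e^(−0) + e^(−3.10405) = 1.00000 + 0.0448671 = 1.04487.
⟨E⟩ = Σ Eᵢ e^(−Eᵢ/kT) / Z = (0·1.00000 + 0.551·0.0448671) / 1.04487 = 0.02366 eV.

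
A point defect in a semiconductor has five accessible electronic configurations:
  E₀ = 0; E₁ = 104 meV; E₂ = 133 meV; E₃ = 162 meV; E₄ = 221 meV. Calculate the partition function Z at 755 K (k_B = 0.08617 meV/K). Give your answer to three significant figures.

k_BT = 0.08617 × 755 K = 65.058 meV.
Eᵢ/kT = 0, 1.5986, 2.0443, 2.4901, 3.3970.
Z = Σ e^(−Eᵢ/kT) = e^(−0) + e^(−1.5986) + e^(−2.0443) + e^(−2.4901) + e^(−3.3970) = 1.0000 + 0.20218 + 0.12947 + 0.082902 + 0.033474 = 1.4480.

Z = 1.45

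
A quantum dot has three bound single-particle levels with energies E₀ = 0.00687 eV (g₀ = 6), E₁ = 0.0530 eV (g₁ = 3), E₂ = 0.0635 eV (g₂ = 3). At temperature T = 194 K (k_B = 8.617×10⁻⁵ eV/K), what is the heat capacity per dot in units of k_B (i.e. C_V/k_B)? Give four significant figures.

0.3958

k_BT = 8.617×10⁻⁵ × 194 K = 0.0167170 eV.
Eᵢ/kT = 0.410959, 3.17043, 3.79853.
Z = Σ gᵢe^(−Eᵢ/kT) = 6·e^(−0.410959) + 3·e^(−3.17043) + 3·e^(−3.79853) = 3.97808 + 0.125957 + 0.0672110 = 4.17125.
⟨E⟩ = 0.00917543 eV, ⟨E²⟩ = 0.000194804 eV².
C_V/k_B = (⟨E²⟩ − ⟨E⟩²)/(kT)² = (0.000194804 − 0.0000841885)/0.000279458 = 0.3958.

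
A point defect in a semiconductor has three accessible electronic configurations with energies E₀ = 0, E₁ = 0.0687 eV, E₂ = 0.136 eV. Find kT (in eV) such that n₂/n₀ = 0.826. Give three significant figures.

0.711 eV

n₂/n₀ = exp[−(E₂−E₀)/kT] = 0.826.
⇒ (E₂−E₀)/kT = ln(1/0.826) = ln(1.2107) = 0.19120.
kT = 0.136 eV / 0.19120 = 0.711 eV.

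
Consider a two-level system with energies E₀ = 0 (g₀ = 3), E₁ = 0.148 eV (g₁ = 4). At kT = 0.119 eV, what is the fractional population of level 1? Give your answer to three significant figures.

Eᵢ/kT = 0, 1.2437.
Z = Σ gᵢe^(−Eᵢ/kT) = 3·e^(−0) + 4·e^(−1.2437) = 3.0000 + 1.1533 = 4.1533.
P₁ = g₁ e^(−E₁/kT) / Z = 1.1533/4.1533 = 0.278.

0.278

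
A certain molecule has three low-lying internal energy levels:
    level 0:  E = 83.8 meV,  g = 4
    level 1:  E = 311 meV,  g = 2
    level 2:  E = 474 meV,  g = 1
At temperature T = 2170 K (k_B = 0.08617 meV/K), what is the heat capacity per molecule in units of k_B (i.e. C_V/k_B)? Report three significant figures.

k_BT = 0.08617 × 2170 K = 186.99 meV.
Eᵢ/kT = 0.44815, 1.6632, 2.5349.
Z = Σ gᵢe^(−Eᵢ/kT) = 4·e^(−0.44815) + 2·e^(−1.6632) + 1·e^(−2.5349) = 2.5552 + 0.37906 + 0.079270 = 3.0135.
⟨E⟩ = 122.64 meV, ⟨E²⟩ = 24031 meV².
C_V/k_B = (⟨E²⟩ − ⟨E⟩²)/(kT)² = (24031 − 15041)/34965 = 0.257.

0.257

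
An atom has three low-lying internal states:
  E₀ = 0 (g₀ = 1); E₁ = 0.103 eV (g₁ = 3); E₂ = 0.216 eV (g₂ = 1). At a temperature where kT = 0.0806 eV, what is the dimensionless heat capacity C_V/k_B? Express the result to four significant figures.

0.5432

Eᵢ/kT = 0, 1.27792, 2.67990.
Z = Σ gᵢe^(−Eᵢ/kT) = 1·e^(−0) + 3·e^(−1.27792) + 1·e^(−2.67990) = 1.00000 + 0.835849 + 0.0685700 = 1.90442.
⟨E⟩ = 0.0529839 eV, ⟨E²⟩ = 0.00633617 eV².
C_V/k_B = (⟨E²⟩ − ⟨E⟩²)/(kT)² = (0.00633617 − 0.00280729)/0.00649636 = 0.5432.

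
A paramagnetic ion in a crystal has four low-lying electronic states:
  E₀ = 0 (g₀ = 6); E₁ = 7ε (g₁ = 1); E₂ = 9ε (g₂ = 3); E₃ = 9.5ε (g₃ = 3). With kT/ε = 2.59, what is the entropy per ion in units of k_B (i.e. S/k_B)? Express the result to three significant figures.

Eᵢ/kT = 0, 2.7027, 3.4749, 3.6680.
Z = Σ gᵢe^(−Eᵢ/kT) = 6·e^(−0) + 1·e^(−2.7027) + 3·e^(−3.4749) + 3·e^(−3.6680) = 6.0000 + 0.067024 + 0.092895 + 0.076582 = 6.2365.
⟨E⟩ = Σ EᵢPᵢ = 0.32594 ε.
S/k_B = ln Z + ⟨E⟩/kT = ln(6.2365) + 0.32594/2.59 = 1.8304 + 0.12585 = 1.96.

1.96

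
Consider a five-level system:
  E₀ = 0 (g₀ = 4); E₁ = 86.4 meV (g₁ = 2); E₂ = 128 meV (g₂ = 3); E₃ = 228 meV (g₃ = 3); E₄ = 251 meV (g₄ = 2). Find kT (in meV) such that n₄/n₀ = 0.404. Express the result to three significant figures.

n₄/n₀ = (g₄/g₀) exp[−(E₄−E₀)/kT] = 0.404.
⇒ (E₄−E₀)/kT = ln((2/4)/0.404) = ln(1.2376) = 0.21317.
kT = 251 meV / 0.21317 = 1180 meV.

1180 meV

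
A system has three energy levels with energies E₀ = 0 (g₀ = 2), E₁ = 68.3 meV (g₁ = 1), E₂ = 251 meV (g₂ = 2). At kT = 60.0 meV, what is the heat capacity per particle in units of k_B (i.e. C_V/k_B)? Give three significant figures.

Eᵢ/kT = 0, 1.1383, 4.1833.
Z = Σ gᵢe^(−Eᵢ/kT) = 2·e^(−0) + 1·e^(−1.1383) + 2·e^(−4.1833) = 2.0000 + 0.32036 + 0.030496 = 2.3509.
⟨E⟩ = 12.563 meV, ⟨E²⟩ = 1452.9 meV².
C_V/k_B = (⟨E²⟩ − ⟨E⟩²)/(kT)² = (1452.9 − 157.83)/3600.0 = 0.360.

0.360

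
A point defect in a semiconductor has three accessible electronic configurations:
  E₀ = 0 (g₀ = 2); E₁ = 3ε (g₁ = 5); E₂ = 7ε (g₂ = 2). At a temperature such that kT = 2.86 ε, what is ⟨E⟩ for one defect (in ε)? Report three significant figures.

Eᵢ/kT = 0, 1.0490, 2.4476.
Z = Σ gᵢe^(−Eᵢ/kT) = 2·e^(−0) + 5·e^(−1.0490) + 2·e^(−2.4476) = 2.0000 + 1.7514 + 0.17300 = 3.9244.
⟨E⟩ = Σ Eᵢ gᵢe^(−Eᵢ/kT) / Z = (0·2.0000 + 3·1.7514 + 7·0.17300) / 3.9244 = 1.65 ε.

1.65 ε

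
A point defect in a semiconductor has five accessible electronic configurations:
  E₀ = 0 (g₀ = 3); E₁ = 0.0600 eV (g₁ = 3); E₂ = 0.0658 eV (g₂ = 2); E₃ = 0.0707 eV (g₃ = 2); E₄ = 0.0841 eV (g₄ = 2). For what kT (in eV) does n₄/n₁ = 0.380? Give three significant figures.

0.0429 eV

n₄/n₁ = (g₄/g₁) exp[−(E₄−E₁)/kT] = 0.380.
⇒ (E₄−E₁)/kT = ln((2/3)/0.380) = ln(1.7544) = 0.56213.
kT = 0.0241 eV / 0.56213 = 0.0429 eV.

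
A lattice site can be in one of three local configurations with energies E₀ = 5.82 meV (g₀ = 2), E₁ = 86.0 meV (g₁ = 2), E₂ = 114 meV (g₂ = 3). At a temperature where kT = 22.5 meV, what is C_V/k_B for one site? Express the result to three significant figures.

Eᵢ/kT = 0.25867, 3.8222, 5.0667.
Z = Σ gᵢe^(−Eᵢ/kT) = 2·e^(−0.25867) + 2·e^(−3.8222) + 3·e^(−5.0667) = 1.5442 + 0.043759 + 0.018910 = 1.6069.
⟨E⟩ = 9.2764 meV, ⟨E²⟩ = 386.90 meV².
C_V/k_B = (⟨E²⟩ − ⟨E⟩²)/(kT)² = (386.90 − 86.052)/506.25 = 0.594.

0.594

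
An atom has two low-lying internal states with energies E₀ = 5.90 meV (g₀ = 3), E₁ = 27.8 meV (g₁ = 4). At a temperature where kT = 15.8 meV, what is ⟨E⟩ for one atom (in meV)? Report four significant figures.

11.38 meV

Eᵢ/kT = 0.373418, 1.75949.
Z = Σ gᵢe^(−Eᵢ/kT) = 3·e^(−0.373418) + 4·e^(−1.75949) = 2.06513 + 0.688531 = 2.75366.
⟨E⟩ = Σ Eᵢ gᵢe^(−Eᵢ/kT) / Z = (5.90·2.06513 + 27.8·0.688531) / 2.75366 = 11.38 meV.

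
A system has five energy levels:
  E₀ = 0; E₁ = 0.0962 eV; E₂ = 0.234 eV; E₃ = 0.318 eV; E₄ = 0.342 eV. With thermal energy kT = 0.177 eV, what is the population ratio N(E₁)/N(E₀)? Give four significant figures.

n₁/n₀ = exp[−(E₁−E₀)/kT] = exp(−(0.0962 eV)/(0.177 eV)) = exp(-0.543503) = 0.5807.

0.5807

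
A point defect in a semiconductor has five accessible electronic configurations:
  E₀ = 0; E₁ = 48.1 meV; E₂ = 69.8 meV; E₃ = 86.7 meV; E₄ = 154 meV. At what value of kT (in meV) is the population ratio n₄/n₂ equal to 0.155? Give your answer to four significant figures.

n₄/n₂ = exp[−(E₄−E₂)/kT] = 0.155.
⇒ (E₄−E₂)/kT = ln(1/0.155) = ln(6.45161) = 1.86433.
kT = 84.2 meV / 1.86433 = 45.16 meV.

45.16 meV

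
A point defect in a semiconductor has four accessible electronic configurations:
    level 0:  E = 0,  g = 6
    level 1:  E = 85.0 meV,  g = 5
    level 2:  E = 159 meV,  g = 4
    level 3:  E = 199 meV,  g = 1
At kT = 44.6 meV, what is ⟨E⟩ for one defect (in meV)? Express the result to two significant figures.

Eᵢ/kT = 0, 1.906, 3.565, 4.462.
Z = Σ gᵢe^(−Eᵢ/kT) = 6·e^(−0) + 5·e^(−1.906) + 4·e^(−3.565) + 1·e^(−4.462) = 6.000 + 0.7434 + 0.1132 + 0.01154 = 6.868.
⟨E⟩ = Σ Eᵢ gᵢe^(−Eᵢ/kT) / Z = (0·6.000 + 85.0·0.7434 + 159·0.1132 + 199·0.01154) / 6.868 = 12 meV.

12 meV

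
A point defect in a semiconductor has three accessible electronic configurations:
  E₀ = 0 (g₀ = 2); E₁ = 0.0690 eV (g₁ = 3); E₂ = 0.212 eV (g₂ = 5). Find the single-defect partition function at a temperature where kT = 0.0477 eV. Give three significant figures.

Eᵢ/kT = 0, 1.4465, 4.4444.
Z = Σ gᵢe^(−Eᵢ/kT) = 2·e^(−0) + 3·e^(−1.4465) + 5·e^(−4.4444) = 2.0000 + 0.70618 + 0.058721 = 2.7649.

Z = 2.76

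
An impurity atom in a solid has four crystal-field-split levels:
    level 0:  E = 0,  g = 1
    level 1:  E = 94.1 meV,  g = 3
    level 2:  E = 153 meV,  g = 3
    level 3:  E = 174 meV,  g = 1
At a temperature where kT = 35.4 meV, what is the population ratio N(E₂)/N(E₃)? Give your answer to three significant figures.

5.43

n₂/n₃ = (g₂/g₃) exp[−(E₂−E₃)/kT] = (3/1) × exp(−(-21 meV)/(35.4 meV)) = (3/1) × exp(0.59322) = 5.43.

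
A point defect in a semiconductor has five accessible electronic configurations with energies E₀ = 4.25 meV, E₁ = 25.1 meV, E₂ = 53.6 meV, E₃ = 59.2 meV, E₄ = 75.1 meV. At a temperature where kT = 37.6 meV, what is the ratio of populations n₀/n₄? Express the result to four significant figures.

n₀/n₄ = exp[−(E₀−E₄)/kT] = exp(−(-70.85 meV)/(37.6 meV)) = exp(1.88431) = 6.582.

6.582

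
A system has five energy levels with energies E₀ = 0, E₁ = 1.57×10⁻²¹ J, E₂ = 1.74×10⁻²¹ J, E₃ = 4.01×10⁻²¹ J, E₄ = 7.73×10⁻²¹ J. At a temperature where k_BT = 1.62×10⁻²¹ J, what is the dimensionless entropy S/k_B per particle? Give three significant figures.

Eᵢ/kT = 0, 0.96914, 1.0741, 2.4753, 4.7716.
Z = Σ e^(−Eᵢ/kT) = e^(−0) + e^(−0.96914) + e^(−1.0741) + e^(−2.4753) + e^(−4.7716) = 1.0000 + 0.37941 + 0.34161 + 0.084138 + 0.0084668 = 1.8136.
⟨E⟩ = Σ EᵢPᵢ = 0.87832 ×10⁻²¹ J.
S/k_B = ln Z + ⟨E⟩/kT = ln(1.8136) + 0.87832/1.62 = 0.59531 + 0.54217 = 1.14.

1.14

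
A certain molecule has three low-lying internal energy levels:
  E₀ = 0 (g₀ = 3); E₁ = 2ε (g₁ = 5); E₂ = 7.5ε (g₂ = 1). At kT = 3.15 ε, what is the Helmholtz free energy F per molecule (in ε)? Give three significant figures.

Eᵢ/kT = 0, 0.63492, 2.3810.
Z = Σ gᵢe^(−Eᵢ/kT) = 3·e^(−0) + 5·e^(−0.63492) + 1·e^(−2.3810) = 3.0000 + 2.6499 + 0.092458 = 5.7424.
F = −kT ln Z = −3.15 × ln(5.7424) = −3.15 × 1.7479 = -5.51 ε.

-5.51 ε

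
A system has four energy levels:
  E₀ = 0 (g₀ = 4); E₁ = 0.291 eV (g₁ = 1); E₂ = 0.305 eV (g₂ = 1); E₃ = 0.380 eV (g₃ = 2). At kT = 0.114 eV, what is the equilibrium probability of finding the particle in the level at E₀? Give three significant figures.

0.948

Eᵢ/kT = 0, 2.5526, 2.6754, 3.3333.
Z = Σ gᵢe^(−Eᵢ/kT) = 4·e^(−0) + 1·e^(−2.5526) + 1·e^(−2.6754) + 2·e^(−3.3333) = 4.0000 + 0.077879 + 0.068879 + 0.071350 = 4.2181.
P₀ = g₀ e^(−E₀/kT) / Z = 4.0000/4.2181 = 0.948.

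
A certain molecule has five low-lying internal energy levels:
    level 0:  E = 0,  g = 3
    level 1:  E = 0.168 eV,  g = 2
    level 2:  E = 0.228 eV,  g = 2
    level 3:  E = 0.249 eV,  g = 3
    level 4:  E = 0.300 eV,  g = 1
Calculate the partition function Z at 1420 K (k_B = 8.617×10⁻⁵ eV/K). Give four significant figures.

k_BT = 8.617×10⁻⁵ × 1420 K = 0.122361 eV.
Eᵢ/kT = 0, 1.37299, 1.86334, 2.03496, 2.45176.
Z = Σ gᵢe^(−Eᵢ/kT) = 3·e^(−0) + 2·e^(−1.37299) + 2·e^(−1.86334) + 3·e^(−2.03496) + 1·e^(−2.45176) = 3.00000 + 0.506697 + 0.310307 + 0.392057 + 0.0861418 = 4.29520.

Z = 4.295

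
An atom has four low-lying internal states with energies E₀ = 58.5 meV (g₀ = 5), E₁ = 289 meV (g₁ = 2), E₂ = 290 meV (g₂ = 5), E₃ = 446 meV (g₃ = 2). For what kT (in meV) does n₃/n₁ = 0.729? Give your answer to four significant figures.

n₃/n₁ = (g₃/g₁) exp[−(E₃−E₁)/kT] = 0.729.
⇒ (E₃−E₁)/kT = ln((2/2)/0.729) = ln(1.37174) = 0.316080.
kT = 157 meV / 0.316080 = 496.7 meV.

496.7 meV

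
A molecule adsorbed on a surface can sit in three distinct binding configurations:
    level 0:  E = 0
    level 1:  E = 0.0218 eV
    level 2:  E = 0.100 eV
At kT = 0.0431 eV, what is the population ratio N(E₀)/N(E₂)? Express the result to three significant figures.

10.2

n₀/n₂ = exp[−(E₀−E₂)/kT] = exp(−(-0.100 eV)/(0.0431 eV)) = exp(2.3202) = 10.2.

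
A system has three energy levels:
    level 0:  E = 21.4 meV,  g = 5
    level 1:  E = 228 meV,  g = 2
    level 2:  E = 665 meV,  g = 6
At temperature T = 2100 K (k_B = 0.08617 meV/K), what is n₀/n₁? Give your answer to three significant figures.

k_BT = 0.08617 × 2100 K = 180.96 meV.
n₀/n₁ = (g₀/g₁) exp[−(E₀−E₁)/kT] = (5/2) × exp(−(-206.6 meV)/(180.96 meV)) = (5/2) × exp(1.1417) = 7.83.

7.83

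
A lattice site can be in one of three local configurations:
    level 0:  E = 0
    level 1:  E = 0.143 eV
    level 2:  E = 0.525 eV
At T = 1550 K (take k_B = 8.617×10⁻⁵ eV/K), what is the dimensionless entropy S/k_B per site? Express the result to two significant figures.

k_BT = 8.617×10⁻⁵ × 1550 K = 0.1336 eV.
Eᵢ/kT = 0, 1.070, 3.930.
Z = Σ e^(−Eᵢ/kT) = e^(−0) + e^(−1.070) + e^(−3.930) = 1.000 + 0.3430 + 0.01964 = 1.363.
⟨E⟩ = Σ EᵢPᵢ = 0.04355 eV.
S/k_B = ln Z + ⟨E⟩/kT = ln(1.363) + 0.04355/0.1336 = 0.3097 + 0.3260 = 0.64.

0.64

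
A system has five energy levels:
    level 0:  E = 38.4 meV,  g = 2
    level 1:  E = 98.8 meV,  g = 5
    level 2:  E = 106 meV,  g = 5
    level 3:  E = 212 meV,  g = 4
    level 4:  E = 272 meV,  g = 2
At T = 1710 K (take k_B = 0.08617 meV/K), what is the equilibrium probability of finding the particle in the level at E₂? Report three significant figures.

k_BT = 0.08617 × 1710 K = 147.35 meV.
Eᵢ/kT = 0.26060, 0.67051, 0.71938, 1.4388, 1.8459.
Z = Σ gᵢe^(−Eᵢ/kT) = 2·e^(−0.26060) + 5·e^(−0.67051) + 5·e^(−0.71938) + 4·e^(−1.4388) + 2·e^(−1.8459) = 1.5412 + 2.5572 + 2.4353 + 0.94885 + 0.31577 = 7.7983.
P₂ = g₂ e^(−E₂/kT) / Z = 2.4353/7.7983 = 0.312.

0.312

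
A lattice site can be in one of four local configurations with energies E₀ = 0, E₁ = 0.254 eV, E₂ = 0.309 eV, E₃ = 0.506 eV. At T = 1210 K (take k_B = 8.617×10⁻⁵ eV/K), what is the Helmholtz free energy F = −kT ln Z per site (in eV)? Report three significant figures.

-0.0143 eV

k_BT = 8.617×10⁻⁵ × 1210 K = 0.10427 eV.
Eᵢ/kT = 0, 2.4360, 2.9635, 4.8528.
Z = Σ e^(−Eᵢ/kT) = e^(−0) + e^(−2.4360) + e^(−2.9635) + e^(−4.8528) = 1.0000 + 0.087510 + 0.051638 + 0.0078065 = 1.1470.
F = −kT ln Z = −0.10427 × ln(1.1470) = −0.10427 × 0.13715 = -0.0143 eV.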